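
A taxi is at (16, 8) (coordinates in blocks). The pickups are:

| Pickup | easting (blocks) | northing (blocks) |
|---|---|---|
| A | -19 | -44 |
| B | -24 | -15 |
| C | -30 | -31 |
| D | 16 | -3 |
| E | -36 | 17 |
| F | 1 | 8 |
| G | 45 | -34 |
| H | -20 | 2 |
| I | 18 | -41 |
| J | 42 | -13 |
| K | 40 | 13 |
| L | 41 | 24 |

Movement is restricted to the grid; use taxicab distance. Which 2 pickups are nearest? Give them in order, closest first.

Distances from (16, 8):
A: |-35| + |-52| = 35 + 52 = 87 blocks
B: |-40| + |-23| = 40 + 23 = 63 blocks
C: |-46| + |-39| = 46 + 39 = 85 blocks
D: |0| + |-11| = 0 + 11 = 11 blocks
E: |-52| + |9| = 52 + 9 = 61 blocks
F: |-15| + |0| = 15 + 0 = 15 blocks
G: |29| + |-42| = 29 + 42 = 71 blocks
H: |-36| + |-6| = 36 + 6 = 42 blocks
I: |2| + |-49| = 2 + 49 = 51 blocks
J: |26| + |-21| = 26 + 21 = 47 blocks
K: |24| + |5| = 24 + 5 = 29 blocks
L: |25| + |16| = 25 + 16 = 41 blocks
Sorted: D (11 blocks) < F (15 blocks) < K (29 blocks) < L (41 blocks) < …

D, F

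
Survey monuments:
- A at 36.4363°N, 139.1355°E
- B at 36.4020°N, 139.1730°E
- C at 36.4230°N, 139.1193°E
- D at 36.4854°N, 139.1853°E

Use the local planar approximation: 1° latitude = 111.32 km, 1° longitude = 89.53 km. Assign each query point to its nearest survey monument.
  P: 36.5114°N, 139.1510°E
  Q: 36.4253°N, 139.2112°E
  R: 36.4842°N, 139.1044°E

P→D; Q→B; R→A

P at 36.5114°N, 139.1510°E:
  A: 8.4745 km
  B: 12.3367 km
  C: 10.2418 km
  D: 4.2199 km
  → nearest: D (4.2199 km)
Q at 36.4253°N, 139.2112°E:
  A: 6.8872 km
  B: 4.2924 km
  C: 8.2318 km
  D: 7.0808 km
  → nearest: B (4.2924 km)
R at 36.4842°N, 139.1044°E:
  A: 6.0154 km
  B: 11.0206 km
  C: 6.9422 km
  D: 7.2442 km
  → nearest: A (6.0154 km)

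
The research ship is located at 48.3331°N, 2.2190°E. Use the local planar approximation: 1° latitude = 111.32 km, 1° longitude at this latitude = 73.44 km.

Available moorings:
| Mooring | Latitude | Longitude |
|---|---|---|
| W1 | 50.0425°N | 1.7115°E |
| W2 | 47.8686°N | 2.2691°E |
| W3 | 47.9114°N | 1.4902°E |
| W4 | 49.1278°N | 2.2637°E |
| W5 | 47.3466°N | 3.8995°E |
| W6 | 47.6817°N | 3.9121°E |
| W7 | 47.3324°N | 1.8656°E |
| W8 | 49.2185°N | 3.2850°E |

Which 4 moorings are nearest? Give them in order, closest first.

Distances from 48.3331°N, 2.2190°E:
W1: 193.9060 km
W2: 51.8389 km
W3: 71.1929 km
W4: 88.5269 km
W5: 165.2008 km
W6: 143.9410 km
W7: 114.3813 km
W8: 125.8709 km
Sorted: W2 (51.8389 km) < W3 (71.1929 km) < W4 (88.5269 km) < W7 (114.3813 km) < W8 (125.8709 km) < W6 (143.9410 km) < …

W2, W3, W4, W7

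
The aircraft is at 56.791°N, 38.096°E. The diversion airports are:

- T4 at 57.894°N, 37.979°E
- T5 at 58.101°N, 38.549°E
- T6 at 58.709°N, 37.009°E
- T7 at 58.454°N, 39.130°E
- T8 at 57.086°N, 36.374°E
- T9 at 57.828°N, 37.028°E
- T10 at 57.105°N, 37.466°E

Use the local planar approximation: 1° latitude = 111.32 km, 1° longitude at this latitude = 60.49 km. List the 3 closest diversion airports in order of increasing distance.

Distances from 56.791°N, 38.096°E:
T4: √((1.103·111.32)² + (-0.117·60.49)²) = √(15076.39197 + 50.08860) = 122.990 km
T5: √((1.310·111.32)² + (0.453·60.49)²) = √(21266.15557 + 750.86796) = 148.381 km
T6: √((1.918·111.32)² + (-1.087·60.49)²) = √(45587.27166 + 4323.40835) = 223.407 km
T7: √((1.663·111.32)² + (1.034·60.49)²) = √(34271.32487 + 3912.08468) = 195.406 km
T8: √((0.295·111.32)² + (-1.722·60.49)²) = √(1078.42619 + 10850.09306) = 109.218 km
T9: √((1.037·111.32)² + (-1.068·60.49)²) = √(13326.12578 + 4173.58896) = 132.286 km
T10: √((0.314·111.32)² + (-0.630·60.49)²) = √(1221.81567 + 1452.27302) = 51.712 km
Sorted: T10 (51.712 km) < T8 (109.218 km) < T4 (122.990 km) < T9 (132.286 km) < T5 (148.381 km) < …

T10, T8, T4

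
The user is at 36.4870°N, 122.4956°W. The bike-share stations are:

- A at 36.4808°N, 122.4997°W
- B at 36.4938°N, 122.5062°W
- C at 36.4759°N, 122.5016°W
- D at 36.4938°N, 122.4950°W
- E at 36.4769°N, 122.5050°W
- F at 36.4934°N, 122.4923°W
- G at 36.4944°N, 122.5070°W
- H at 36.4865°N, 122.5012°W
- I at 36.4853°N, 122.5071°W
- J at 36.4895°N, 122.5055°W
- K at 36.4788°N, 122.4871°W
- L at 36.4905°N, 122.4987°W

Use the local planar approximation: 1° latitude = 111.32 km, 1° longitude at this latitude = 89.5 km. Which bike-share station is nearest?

L

Distances from 36.4870°N, 122.4956°W:
A: 0.7817 km
B: 1.2137 km
C: 1.3473 km
D: 0.7589 km
E: 1.4042 km
F: 0.7712 km
G: 1.3113 km
H: 0.5043 km
I: 1.0465 km
J: 0.9287 km
K: 1.1883 km
L: 0.4783 km
Minimum: L at 0.4783 km.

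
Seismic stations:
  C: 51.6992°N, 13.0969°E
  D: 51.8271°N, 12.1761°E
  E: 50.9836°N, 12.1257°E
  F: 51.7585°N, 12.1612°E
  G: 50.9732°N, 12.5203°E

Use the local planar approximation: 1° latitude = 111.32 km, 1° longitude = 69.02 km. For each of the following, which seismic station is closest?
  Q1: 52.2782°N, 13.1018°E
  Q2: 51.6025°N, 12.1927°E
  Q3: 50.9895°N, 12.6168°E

Q1 at 52.2782°N, 13.1018°E:
  C: 64.4552 km
  D: 81.2641 km
  E: 159.0845 km
  F: 86.9575 km
  G: 150.7148 km
  → nearest: C (64.4552 km)
Q2 at 51.6025°N, 12.1927°E:
  C: 63.3295 km
  D: 25.0287 km
  E: 69.0510 km
  F: 17.5015 km
  G: 73.6123 km
  → nearest: F (17.5015 km)
Q3 at 50.9895°N, 12.6168°E:
  C: 85.6716 km
  D: 98.0775 km
  E: 33.9021 km
  F: 91.1979 km
  G: 6.9032 km
  → nearest: G (6.9032 km)

Q1→C; Q2→F; Q3→G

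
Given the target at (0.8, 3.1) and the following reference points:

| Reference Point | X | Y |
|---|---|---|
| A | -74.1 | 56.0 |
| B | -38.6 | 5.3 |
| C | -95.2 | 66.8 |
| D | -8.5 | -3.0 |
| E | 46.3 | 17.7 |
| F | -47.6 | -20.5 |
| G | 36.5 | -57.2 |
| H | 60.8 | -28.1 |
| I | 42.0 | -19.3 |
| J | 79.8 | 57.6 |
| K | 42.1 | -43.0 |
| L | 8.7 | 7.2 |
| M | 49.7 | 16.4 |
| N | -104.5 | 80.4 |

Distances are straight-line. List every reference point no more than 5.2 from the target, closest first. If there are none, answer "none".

none

Distances from (0.8, 3.1):
A: 91.7
B: 39.5
C: 115.2
D: 11.1
E: 47.8
F: 53.8
G: 70.1
H: 67.6
I: 46.9
J: 96.0
K: 61.9
L: 8.9
M: 50.7
N: 130.6
Threshold 5.2: none within range.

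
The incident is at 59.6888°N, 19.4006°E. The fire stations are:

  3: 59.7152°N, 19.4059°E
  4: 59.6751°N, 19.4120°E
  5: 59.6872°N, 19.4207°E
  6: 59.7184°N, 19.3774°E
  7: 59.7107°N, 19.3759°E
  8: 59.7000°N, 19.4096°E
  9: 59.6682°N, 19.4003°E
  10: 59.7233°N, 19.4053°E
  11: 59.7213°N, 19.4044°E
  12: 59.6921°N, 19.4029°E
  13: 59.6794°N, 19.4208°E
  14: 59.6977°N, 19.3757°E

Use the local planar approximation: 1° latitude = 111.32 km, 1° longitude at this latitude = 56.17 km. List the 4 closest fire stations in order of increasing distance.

Distances from 59.6888°N, 19.4006°E:
3: 2.9539 km
4: 1.6541 km
5: 1.1430 km
6: 3.5434 km
7: 2.8050 km
8: 1.3454 km
9: 2.2933 km
10: 3.8496 km
11: 3.6242 km
12: 0.3894 km
13: 1.5435 km
14: 1.7140 km
Sorted: 12 (0.3894 km) < 5 (1.1430 km) < 8 (1.3454 km) < 13 (1.5435 km) < 4 (1.6541 km) < 14 (1.7140 km) < …

12, 5, 8, 13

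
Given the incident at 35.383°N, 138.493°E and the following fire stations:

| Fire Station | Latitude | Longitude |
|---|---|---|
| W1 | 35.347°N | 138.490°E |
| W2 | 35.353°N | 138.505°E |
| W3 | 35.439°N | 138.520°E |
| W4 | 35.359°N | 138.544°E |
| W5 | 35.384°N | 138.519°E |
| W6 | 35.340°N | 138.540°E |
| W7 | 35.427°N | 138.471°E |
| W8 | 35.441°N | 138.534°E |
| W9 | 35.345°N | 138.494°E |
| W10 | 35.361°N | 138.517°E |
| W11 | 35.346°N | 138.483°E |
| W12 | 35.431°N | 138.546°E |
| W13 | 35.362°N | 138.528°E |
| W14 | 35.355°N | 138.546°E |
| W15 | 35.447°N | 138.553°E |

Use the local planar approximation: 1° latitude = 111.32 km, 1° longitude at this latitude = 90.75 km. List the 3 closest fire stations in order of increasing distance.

Distances from 35.383°N, 138.493°E:
W1: 4.017 km
W2: 3.513 km
W3: 6.698 km
W4: 5.344 km
W5: 2.362 km
W6: 6.411 km
W7: 5.289 km
W8: 7.452 km
W9: 4.231 km
W10: 3.277 km
W11: 4.218 km
W12: 7.189 km
W13: 3.944 km
W14: 5.731 km
W15: 8.967 km
Sorted: W5 (2.362 km) < W10 (3.277 km) < W2 (3.513 km) < W13 (3.944 km) < W1 (4.017 km) < …

W5, W10, W2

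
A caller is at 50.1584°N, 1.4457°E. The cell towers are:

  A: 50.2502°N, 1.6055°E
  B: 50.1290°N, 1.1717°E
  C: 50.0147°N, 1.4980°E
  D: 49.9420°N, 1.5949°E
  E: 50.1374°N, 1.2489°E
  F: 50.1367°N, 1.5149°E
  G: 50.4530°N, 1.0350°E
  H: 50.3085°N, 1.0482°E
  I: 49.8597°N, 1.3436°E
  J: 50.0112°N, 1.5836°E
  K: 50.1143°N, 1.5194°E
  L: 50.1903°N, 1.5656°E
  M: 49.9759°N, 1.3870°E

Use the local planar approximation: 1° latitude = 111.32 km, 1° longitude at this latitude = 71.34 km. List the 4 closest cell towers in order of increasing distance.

F, K, L, E

Distances from 50.1584°N, 1.4457°E:
A: √((0.0918·111.32)² + (0.1598·71.34)²) = √(104.431558 + 129.963010) = 15.3099 km
B: √((-0.0294·111.32)² + (-0.2740·71.34)²) = √(10.711272 + 382.091464) = 19.8193 km
C: √((-0.1437·111.32)² + (0.0523·71.34)²) = √(255.893899 + 13.920973) = 16.4260 km
D: √((-0.2164·111.32)² + (0.1492·71.34)²) = √(580.311141 + 113.293203) = 26.3364 km
E: √((-0.0210·111.32)² + (-0.1968·71.34)²) = √(5.464935 + 197.113513) = 14.2330 km
F: √((-0.0217·111.32)² + (0.0692·71.34)²) = √(5.835336 + 24.371283) = 5.4961 km
G: √((0.2946·111.32)² + (-0.4107·71.34)²) = √(1075.503629 + 858.451207) = 43.9768 km
H: √((0.1501·111.32)² + (-0.3975·71.34)²) = √(279.195092 + 804.156314) = 32.9143 km
I: √((-0.2987·111.32)² + (-0.1021·71.34)²) = √(1105.647888 + 53.053946) = 34.0397 km
J: √((-0.1472·111.32)² + (0.1379·71.34)²) = √(268.510959 + 96.782033) = 19.1126 km
K: √((-0.0441·111.32)² + (0.0737·71.34)²) = √(24.100362 + 27.644019) = 7.1934 km
L: √((0.0319·111.32)² + (0.1199·71.34)²) = √(12.610368 + 73.165202) = 9.2615 km
M: √((-0.1825·111.32)² + (-0.0587·71.34)²) = √(412.735793 + 17.536480) = 20.7430 km
Sorted: F (5.4961 km) < K (7.1934 km) < L (9.2615 km) < E (14.2330 km) < A (15.3099 km) < C (16.4260 km) < …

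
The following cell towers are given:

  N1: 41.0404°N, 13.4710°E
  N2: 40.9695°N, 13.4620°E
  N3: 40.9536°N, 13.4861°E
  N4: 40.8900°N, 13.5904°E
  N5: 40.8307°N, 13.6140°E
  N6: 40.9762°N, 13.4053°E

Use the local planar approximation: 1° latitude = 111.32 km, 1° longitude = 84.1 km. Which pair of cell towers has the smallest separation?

N2 and N3

Pairwise distances:
N1–N2: √((-0.0709·111.32)² + (-0.0090·84.1)²) = √(62.292945 + 0.572898) = 7.9288 km
N1–N3: √((-0.0868·111.32)² + (0.0151·84.1)²) = √(93.365375 + 1.612671) = 9.7457 km
N1–N4: √((-0.1504·111.32)² + (0.1194·84.1)²) = √(280.312244 + 100.832526) = 19.5229 km
N1–N5: √((-0.2097·111.32)² + (0.1430·84.1)²) = √(544.933185 + 144.631892) = 26.2596 km
N1–N6: √((-0.0642·111.32)² + (-0.0657·84.1)²) = √(51.075950 + 30.529714) = 9.0336 km
N2–N3: √((-0.0159·111.32)² + (0.0241·84.1)²) = √(3.132858 + 4.107959) = 2.6909 km
N2–N4: √((-0.0795·111.32)² + (0.1284·84.1)²) = √(78.321438 + 116.606306) = 13.9617 km
N2–N5: √((-0.1388·111.32)² + (0.1520·84.1)²) = √(238.740076 + 163.410202) = 20.0537 km
N2–N6: √((0.0067·111.32)² + (-0.0567·84.1)²) = √(0.556283 + 22.738306) = 4.8264 km
N3–N4: √((-0.0636·111.32)² + (0.1043·84.1)²) = √(50.125720 + 76.941493) = 11.2724 km
N3–N5: √((-0.1229·111.32)² + (0.1279·84.1)²) = √(187.176000 + 115.699926) = 17.4033 km
N3–N6: √((0.0226·111.32)² + (-0.0808·84.1)²) = √(6.329411 + 46.175830) = 7.2461 km
N4–N5: √((-0.0593·111.32)² + (0.0236·84.1)²) = √(43.576845 + 3.939272) = 6.8932 km
N4–N6: √((0.0862·111.32)² + (-0.1851·84.1)²) = √(92.079071 + 242.328687) = 18.2868 km
N5–N6: √((0.1455·111.32)² + (-0.2087·84.1)²) = √(262.344753 + 308.061120) = 23.8832 km
Closest pair: N2–N3 at 2.6909 km.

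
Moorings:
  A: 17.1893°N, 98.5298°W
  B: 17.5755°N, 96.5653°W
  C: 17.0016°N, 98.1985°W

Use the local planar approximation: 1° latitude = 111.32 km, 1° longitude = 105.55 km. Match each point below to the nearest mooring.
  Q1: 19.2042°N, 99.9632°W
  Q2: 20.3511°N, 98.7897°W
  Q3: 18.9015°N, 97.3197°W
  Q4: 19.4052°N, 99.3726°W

Q1 at 19.2042°N, 99.9632°W:
  A: 270.5553 km
  B: 401.8716 km
  C: 307.9190 km
  → nearest: A (270.5553 km)
Q2 at 20.3511°N, 98.7897°W:
  A: 353.0390 km
  B: 388.0628 km
  C: 378.0519 km
  → nearest: A (353.0390 km)
Q3 at 18.9015°N, 97.3197°W:
  A: 229.4409 km
  B: 167.7178 km
  C: 230.9434 km
  → nearest: B (167.7178 km)
Q4 at 19.4052°N, 99.3726°W:
  A: 262.2241 km
  B: 359.5641 km
  C: 294.8741 km
  → nearest: A (262.2241 km)

Q1→A; Q2→A; Q3→B; Q4→A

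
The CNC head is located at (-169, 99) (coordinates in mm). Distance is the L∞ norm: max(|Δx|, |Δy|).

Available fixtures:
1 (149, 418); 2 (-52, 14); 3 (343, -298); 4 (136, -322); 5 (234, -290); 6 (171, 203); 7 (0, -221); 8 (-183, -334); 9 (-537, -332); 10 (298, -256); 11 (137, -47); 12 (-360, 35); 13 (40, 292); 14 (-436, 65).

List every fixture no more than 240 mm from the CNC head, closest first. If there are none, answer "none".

Distances from (-169, 99):
1: 319 mm
2: 117 mm
3: 512 mm
4: 421 mm
5: 403 mm
6: 340 mm
7: 320 mm
8: 433 mm
9: 431 mm
10: 467 mm
11: 306 mm
12: 191 mm
13: 209 mm
14: 267 mm
Threshold 240 mm: 2 (117 mm), 12 (191 mm), 13 (209 mm) are within range.

2, 12, 13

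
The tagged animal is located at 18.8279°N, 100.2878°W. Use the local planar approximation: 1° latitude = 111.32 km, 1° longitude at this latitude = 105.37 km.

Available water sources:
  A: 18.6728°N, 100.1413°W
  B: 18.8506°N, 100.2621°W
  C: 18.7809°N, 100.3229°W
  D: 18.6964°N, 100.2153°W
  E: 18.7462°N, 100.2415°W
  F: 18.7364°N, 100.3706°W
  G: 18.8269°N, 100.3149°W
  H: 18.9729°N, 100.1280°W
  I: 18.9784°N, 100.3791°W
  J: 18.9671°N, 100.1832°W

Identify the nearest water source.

Distances from 18.8279°N, 100.2878°W:
A: √((-0.1551·111.32)² + (0.1465·105.37)²) = √(298.105501 + 238.291861) = 23.1603 km
B: √((0.0227·111.32)² + (0.0257·105.37)²) = √(6.385547 + 7.333313) = 3.7039 km
C: √((-0.0470·111.32)² + (-0.0351·105.37)²) = √(27.374243 + 13.678806) = 6.4073 km
D: √((-0.1315·111.32)² + (0.0725·105.37)²) = √(214.288024 + 58.359286) = 16.5120 km
E: √((-0.0817·111.32)² + (0.0463·105.37)²) = √(82.716187 + 23.801040) = 10.3207 km
F: √((-0.0915·111.32)² + (-0.0828·105.37)²) = √(103.750114 + 76.119273) = 13.4115 km
G: √((-0.0010·111.32)² + (-0.0271·105.37)²) = √(0.012392 + 8.154034) = 2.8577 km
H: √((0.1450·111.32)² + (0.1598·105.37)²) = √(260.544794 + 283.522487) = 23.3252 km
I: √((0.1505·111.32)² + (-0.0913·105.37)²) = √(280.685123 + 92.549807) = 19.3193 km
J: √((0.1392·111.32)² + (0.1046·105.37)²) = √(240.118082 + 121.477915) = 19.0157 km
Minimum: G at 2.8577 km.

G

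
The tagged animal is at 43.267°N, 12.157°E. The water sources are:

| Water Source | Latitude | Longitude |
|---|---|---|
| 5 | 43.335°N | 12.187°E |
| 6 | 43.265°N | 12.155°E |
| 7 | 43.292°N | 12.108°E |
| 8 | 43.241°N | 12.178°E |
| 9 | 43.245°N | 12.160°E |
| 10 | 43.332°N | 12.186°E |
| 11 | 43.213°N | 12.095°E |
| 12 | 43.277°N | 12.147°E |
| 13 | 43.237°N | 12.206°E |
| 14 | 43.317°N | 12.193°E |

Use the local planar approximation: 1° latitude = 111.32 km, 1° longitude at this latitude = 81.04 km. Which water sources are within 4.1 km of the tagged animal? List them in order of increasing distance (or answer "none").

6, 12, 9, 8

Distances from 43.267°N, 12.157°E:
5: √((0.068·111.32)² + (0.030·81.04)²) = √(57.30127 + 5.91073) = 7.951 km
6: √((-0.002·111.32)² + (-0.002·81.04)²) = √(0.04957 + 0.02627) = 0.275 km
7: √((0.025·111.32)² + (-0.049·81.04)²) = √(7.74509 + 15.76852) = 4.849 km
8: √((-0.026·111.32)² + (0.021·81.04)²) = √(8.37709 + 2.89626) = 3.358 km
9: √((-0.022·111.32)² + (0.003·81.04)²) = √(5.99780 + 0.05911) = 2.461 km
10: √((0.065·111.32)² + (0.029·81.04)²) = √(52.35680 + 5.52325) = 7.608 km
11: √((-0.054·111.32)² + (-0.062·81.04)²) = √(36.13549 + 25.24540) = 7.835 km
12: √((0.010·111.32)² + (-0.010·81.04)²) = √(1.23921 + 0.65675) = 1.377 km
13: √((-0.030·111.32)² + (0.049·81.04)²) = √(11.15293 + 15.76852) = 5.189 km
14: √((0.050·111.32)² + (0.036·81.04)²) = √(30.98036 + 8.51146) = 6.284 km
Threshold 4.1 km: 6 (0.275 km), 12 (1.377 km), 9 (2.461 km), 8 (3.358 km) are within range.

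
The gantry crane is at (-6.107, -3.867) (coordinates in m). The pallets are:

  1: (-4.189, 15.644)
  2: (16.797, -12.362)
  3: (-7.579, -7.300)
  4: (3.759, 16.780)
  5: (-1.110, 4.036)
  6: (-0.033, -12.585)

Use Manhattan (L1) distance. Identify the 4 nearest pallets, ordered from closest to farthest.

Distances from (-6.107, -3.867):
1: |1.918| + |19.511| = 1.918 + 19.511 = 21.429 m
2: |22.904| + |-8.495| = 22.904 + 8.495 = 31.399 m
3: |-1.472| + |-3.433| = 1.472 + 3.433 = 4.905 m
4: |9.866| + |20.647| = 9.866 + 20.647 = 30.513 m
5: |4.997| + |7.903| = 4.997 + 7.903 = 12.900 m
6: |6.074| + |-8.718| = 6.074 + 8.718 = 14.792 m
Sorted: 3 (4.905 m) < 5 (12.900 m) < 6 (14.792 m) < 1 (21.429 m) < 4 (30.513 m) < 2 (31.399 m)

3, 5, 6, 1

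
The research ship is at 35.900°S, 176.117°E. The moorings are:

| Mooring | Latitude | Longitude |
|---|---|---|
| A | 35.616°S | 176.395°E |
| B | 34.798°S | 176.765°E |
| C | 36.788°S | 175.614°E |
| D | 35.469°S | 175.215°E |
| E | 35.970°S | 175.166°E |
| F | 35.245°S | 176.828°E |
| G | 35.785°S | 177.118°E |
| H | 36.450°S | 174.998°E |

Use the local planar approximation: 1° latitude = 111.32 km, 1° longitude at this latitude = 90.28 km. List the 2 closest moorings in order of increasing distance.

A, E

Distances from 35.900°S, 176.117°E:
A: √((0.284·111.32)² + (0.278·90.28)²) = √(999.50064 + 629.90157) = 40.366 km
B: √((1.102·111.32)² + (0.648·90.28)²) = √(15049.06730 + 3422.41848) = 135.910 km
C: √((-0.888·111.32)² + (-0.503·90.28)²) = √(9771.74954 + 2062.14439) = 108.784 km
D: √((0.431·111.32)² + (-0.902·90.28)²) = √(2301.97676 + 6631.26183) = 94.516 km
E: √((-0.070·111.32)² + (-0.951·90.28)²) = √(60.72150 + 7371.30082) = 86.209 km
F: √((0.655·111.32)² + (0.711·90.28)²) = √(5316.53889 + 4120.23799) = 97.143 km
G: √((0.115·111.32)² + (1.001·90.28)²) = √(163.88608 + 8166.78751) = 91.273 km
H: √((-0.550·111.32)² + (-1.119·90.28)²) = √(3748.62308 + 10205.71118) = 118.128 km
Sorted: A (40.366 km) < E (86.209 km) < G (91.273 km) < D (94.516 km) < …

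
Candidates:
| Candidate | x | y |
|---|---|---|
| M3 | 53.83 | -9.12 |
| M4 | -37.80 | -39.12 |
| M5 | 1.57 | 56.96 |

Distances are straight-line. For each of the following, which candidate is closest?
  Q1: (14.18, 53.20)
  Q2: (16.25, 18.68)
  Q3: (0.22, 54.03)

Q1 at (14.18, 53.20):
  M3: 73.86
  M4: 105.95
  M5: 13.16
  → nearest: M5 (13.16)
Q2 at (16.25, 18.68):
  M3: 46.75
  M4: 79.13
  M5: 41.00
  → nearest: M5 (41.00)
Q3 at (0.22, 54.03):
  M3: 82.84
  M4: 100.61
  M5: 3.23
  → nearest: M5 (3.23)

Q1→M5; Q2→M5; Q3→M5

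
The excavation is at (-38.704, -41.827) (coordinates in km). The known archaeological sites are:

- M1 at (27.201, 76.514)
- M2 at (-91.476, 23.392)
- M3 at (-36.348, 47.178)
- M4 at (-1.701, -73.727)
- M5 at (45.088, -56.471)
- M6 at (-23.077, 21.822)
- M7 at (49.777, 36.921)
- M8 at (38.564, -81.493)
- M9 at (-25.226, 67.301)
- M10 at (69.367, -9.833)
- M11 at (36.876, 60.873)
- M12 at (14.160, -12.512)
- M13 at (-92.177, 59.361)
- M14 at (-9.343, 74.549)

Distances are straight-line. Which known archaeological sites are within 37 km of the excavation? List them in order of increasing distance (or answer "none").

Distances from (-38.704, -41.827):
M1: √((65.905)² + (118.341)²) = √(4343.46903 + 14004.59228) = 135.455 km
M2: √((-52.772)² + (65.219)²) = √(2784.88398 + 4253.51796) = 83.895 km
M3: √((2.356)² + (89.005)²) = √(5.55074 + 7921.89002) = 89.036 km
M4: √((37.003)² + (-31.900)²) = √(1369.22201 + 1017.61000) = 48.855 km
M5: √((83.792)² + (-14.644)²) = √(7021.09926 + 214.44674) = 85.062 km
M6: √((15.627)² + (63.649)²) = √(244.20313 + 4051.19520) = 65.539 km
M7: √((88.481)² + (78.748)²) = √(7828.88736 + 6201.24750) = 118.449 km
M8: √((77.268)² + (-39.666)²) = √(5970.34382 + 1573.39156) = 86.855 km
M9: √((13.478)² + (109.128)²) = √(181.65648 + 11908.92038) = 109.957 km
M10: √((108.071)² + (31.994)²) = √(11679.34104 + 1023.61604) = 112.707 km
M11: √((75.580)² + (102.700)²) = √(5712.33640 + 10547.29000) = 127.513 km
M12: √((52.864)² + (29.315)²) = √(2794.60250 + 859.36922) = 60.448 km
M13: √((-53.473)² + (101.188)²) = √(2859.36173 + 10239.01134) = 114.448 km
M14: √((29.361)² + (116.376)²) = √(862.06832 + 13543.37338) = 120.023 km
Threshold 37 km: none within range.

none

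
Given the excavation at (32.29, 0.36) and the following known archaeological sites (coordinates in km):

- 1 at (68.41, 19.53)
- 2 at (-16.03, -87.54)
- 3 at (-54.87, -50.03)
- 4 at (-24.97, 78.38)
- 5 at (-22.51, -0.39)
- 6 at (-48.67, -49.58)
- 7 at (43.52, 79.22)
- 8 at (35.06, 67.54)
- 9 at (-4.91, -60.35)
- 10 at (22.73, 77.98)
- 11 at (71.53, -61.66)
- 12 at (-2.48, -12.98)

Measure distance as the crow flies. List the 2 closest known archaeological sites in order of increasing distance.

Distances from (32.29, 0.36):
1: √((36.12)² + (19.17)²) = √(1304.6544 + 367.4889) = 40.89 km
2: √((-48.32)² + (-87.90)²) = √(2334.8224 + 7726.4100) = 100.31 km
3: √((-87.16)² + (-50.39)²) = √(7596.8656 + 2539.1521) = 100.68 km
4: √((-57.26)² + (78.02)²) = √(3278.7076 + 6087.1204) = 96.78 km
5: √((-54.80)² + (-0.75)²) = √(3003.0400 + 0.5625) = 54.81 km
6: √((-80.96)² + (-49.94)²) = √(6554.5216 + 2494.0036) = 95.12 km
7: √((11.23)² + (78.86)²) = √(126.1129 + 6218.8996) = 79.66 km
8: √((2.77)² + (67.18)²) = √(7.6729 + 4513.1524) = 67.24 km
9: √((-37.20)² + (-60.71)²) = √(1383.8400 + 3685.7041) = 71.20 km
10: √((-9.56)² + (77.62)²) = √(91.3936 + 6024.8644) = 78.21 km
11: √((39.24)² + (-62.02)²) = √(1539.7776 + 3846.4804) = 73.39 km
12: √((-34.77)² + (-13.34)²) = √(1208.9529 + 177.9556) = 37.24 km
Sorted: 12 (37.24 km) < 1 (40.89 km) < 5 (54.81 km) < 8 (67.24 km) < …

12, 1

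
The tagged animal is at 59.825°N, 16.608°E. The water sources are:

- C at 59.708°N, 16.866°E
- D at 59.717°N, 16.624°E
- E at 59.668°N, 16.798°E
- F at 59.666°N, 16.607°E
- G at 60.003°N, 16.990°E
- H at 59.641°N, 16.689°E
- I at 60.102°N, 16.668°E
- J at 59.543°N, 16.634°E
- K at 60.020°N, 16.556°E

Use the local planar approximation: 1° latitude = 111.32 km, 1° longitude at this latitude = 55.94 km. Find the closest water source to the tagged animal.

D

Distances from 59.825°N, 16.608°E:
C: √((-0.117·111.32)² + (0.258·55.94)²) = √(169.63604 + 208.29763) = 19.441 km
D: √((-0.108·111.32)² + (0.016·55.94)²) = √(144.54195 + 0.80110) = 12.056 km
E: √((-0.157·111.32)² + (0.190·55.94)²) = √(305.45392 + 112.96714) = 20.455 km
F: √((-0.159·111.32)² + (-0.001·55.94)²) = √(313.28575 + 0.00313) = 17.700 km
G: √((0.178·111.32)² + (0.382·55.94)²) = √(392.63264 + 456.63758) = 29.142 km
H: √((-0.184·111.32)² + (0.081·55.94)²) = √(419.54837 + 20.53123) = 20.978 km
I: √((0.277·111.32)² + (0.060·55.94)²) = √(950.83669 + 11.26542) = 31.018 km
J: √((-0.282·111.32)² + (0.026·55.94)²) = √(985.47273 + 2.11540) = 31.426 km
K: √((0.195·111.32)² + (-0.052·55.94)²) = √(471.21121 + 8.46158) = 21.901 km
Minimum: D at 12.056 km.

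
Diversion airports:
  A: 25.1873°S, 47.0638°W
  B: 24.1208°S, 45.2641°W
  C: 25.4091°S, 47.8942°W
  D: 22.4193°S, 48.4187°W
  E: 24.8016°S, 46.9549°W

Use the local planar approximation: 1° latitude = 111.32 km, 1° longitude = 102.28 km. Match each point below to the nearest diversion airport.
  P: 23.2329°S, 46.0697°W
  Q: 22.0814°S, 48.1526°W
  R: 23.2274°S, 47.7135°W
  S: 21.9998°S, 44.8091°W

P at 23.2329°S, 46.0697°W:
  A: √((-1.9544·111.32)² + (-0.9941·102.28)²) = √(47334.010551 + 10338.120413) = 240.1502 km
  B: √((-0.8879·111.32)² + (0.8056·102.28)²) = √(9769.548816 + 6789.227377) = 128.6809 km
  C: √((-2.1762·111.32)² + (-1.8245·102.28)²) = √(58687.283469 + 34823.239849) = 305.7949 km
  D: √((0.8136·111.32)² + (-2.3490·102.28)²) = √(8202.916205 + 57722.810993) = 256.7601 km
  E: √((-1.5687·111.32)² + (-0.8852·102.28)²) = √(30494.828019 + 8197.175800) = 196.7028 km
  → nearest: B (128.6809 km)
Q at 22.0814°S, 48.1526°W:
  A: √((-3.1059·111.32)² + (1.0888·102.28)²) = √(119542.224403 + 12401.598388) = 363.2407 km
  B: √((-2.0394·111.32)² + (2.8885·102.28)²) = √(51540.808308 + 87282.300104) = 372.5897 km
  C: √((-3.3277·111.32)² + (0.2584·102.28)²) = √(137225.470577 + 698.500075) = 371.3812 km
  D: √((-0.3379·111.32)² + (-0.2661·102.28)²) = √(1414.890331 + 740.749194) = 46.4289 km
  E: √((-2.7202·111.32)² + (1.1977·102.28)²) = √(91695.509479 + 15006.435221) = 326.6526 km
  → nearest: D (46.4289 km)
R at 23.2274°S, 47.7135°W:
  A: √((-1.9599·111.32)² + (0.6497·102.28)²) = √(47600.796648 + 4415.777398) = 228.0714 km
  B: √((-0.8934·111.32)² + (2.4494·102.28)²) = √(9890.956494 + 62762.591239) = 269.5432 km
  C: √((-2.1817·111.32)² + (-0.1807·102.28)²) = √(58984.303915 + 341.584176) = 243.5691 km
  D: √((0.8081·111.32)² + (-0.7052·102.28)²) = √(8092.386350 + 5202.427611) = 115.3031 km
  E: √((-1.5742·111.32)² + (0.7586·102.28)²) = √(30709.037973 + 6020.147270) = 191.6486 km
  → nearest: D (115.3031 km)
S at 21.9998°S, 44.8091°W:
  A: √((-3.1875·111.32)² + (-2.2547·102.28)²) = √(125906.103056 + 53181.302334) = 423.1872 km
  B: √((-2.1210·111.32)² + (-0.4550·102.28)²) = √(55747.799878 + 2165.729599) = 240.6523 km
  C: √((-3.4093·111.32)² + (-3.0851·102.28)²) = √(144037.917026 + 99568.033606) = 493.5645 km
  D: √((-0.4195·111.32)² + (-3.6096·102.28)²) = √(2180.772318 + 136301.173401) = 372.1316 km
  E: √((-2.8018·111.32)² + (-2.1458·102.28)²) = √(97279.349362 + 48168.144896) = 381.3758 km
  → nearest: B (240.6523 km)

P→B; Q→D; R→D; S→B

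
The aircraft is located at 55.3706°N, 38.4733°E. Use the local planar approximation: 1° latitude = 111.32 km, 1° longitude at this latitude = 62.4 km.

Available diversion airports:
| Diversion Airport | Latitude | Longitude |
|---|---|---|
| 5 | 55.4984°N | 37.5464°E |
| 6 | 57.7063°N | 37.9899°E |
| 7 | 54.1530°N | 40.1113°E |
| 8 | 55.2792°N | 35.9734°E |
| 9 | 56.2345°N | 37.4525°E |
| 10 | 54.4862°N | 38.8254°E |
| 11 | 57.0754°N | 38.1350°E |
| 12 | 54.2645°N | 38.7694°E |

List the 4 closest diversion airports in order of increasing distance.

5, 10, 9, 12

Distances from 55.3706°N, 38.4733°E:
5: √((0.1278·111.32)² + (-0.9269·62.4)²) = √(202.398879 + 3345.299023) = 59.5626 km
6: √((2.3357·111.32)² + (-0.4834·62.4)²) = √(67605.264582 + 909.876549) = 261.7540 km
7: √((-1.2176·111.32)² + (1.6380·62.4)²) = √(18371.967741 + 10447.129405) = 169.7619 km
8: √((-0.0914·111.32)² + (-2.4999·62.4)²) = √(103.523462 + 24334.053159) = 156.3252 km
9: √((0.8639·111.32)² + (-1.0208·62.4)²) = √(9248.543495 + 4057.425012) = 115.3515 km
10: √((-0.8844·111.32)² + (0.3521·62.4)²) = √(9692.679737 + 482.726599) = 100.8732 km
11: √((1.7048·111.32)² + (-0.3383·62.4)²) = √(36015.816815 + 445.628722) = 190.9488 km
12: √((-1.1061·111.32)² + (0.2961·62.4)²) = √(15161.255967 + 341.386226) = 124.5096 km
Sorted: 5 (59.5626 km) < 10 (100.8732 km) < 9 (115.3515 km) < 12 (124.5096 km) < 8 (156.3252 km) < 7 (169.7619 km) < …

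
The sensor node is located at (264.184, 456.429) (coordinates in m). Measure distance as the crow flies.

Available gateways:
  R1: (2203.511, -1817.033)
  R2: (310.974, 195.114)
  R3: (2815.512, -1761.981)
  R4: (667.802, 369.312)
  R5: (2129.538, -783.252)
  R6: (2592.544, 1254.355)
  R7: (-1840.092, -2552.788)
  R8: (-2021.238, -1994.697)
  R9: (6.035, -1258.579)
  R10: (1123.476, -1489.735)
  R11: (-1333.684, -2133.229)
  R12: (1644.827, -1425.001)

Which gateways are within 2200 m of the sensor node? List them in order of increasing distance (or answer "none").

R2, R4, R9, R10

Distances from (264.184, 456.429):
R1: 2988.247 m
R2: 265.471 m
R3: 3380.920 m
R4: 412.913 m
R5: 2239.722 m
R6: 2461.290 m
R7: 3671.970 m
R8: 3351.294 m
R9: 1734.328 m
R10: 2127.425 m
R11: 3042.944 m
R12: 2333.657 m
Threshold 2200 m: R2 (265.471 m), R4 (412.913 m), R9 (1734.328 m), R10 (2127.425 m) are within range.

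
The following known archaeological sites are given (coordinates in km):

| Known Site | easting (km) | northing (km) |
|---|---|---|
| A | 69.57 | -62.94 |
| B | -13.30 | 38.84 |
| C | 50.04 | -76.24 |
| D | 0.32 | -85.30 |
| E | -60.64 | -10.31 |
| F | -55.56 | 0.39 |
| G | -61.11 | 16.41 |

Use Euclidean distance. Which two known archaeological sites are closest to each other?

Pairwise distances:
A–B: 131.25 km
A–C: 23.63 km
A–D: 72.77 km
A–E: 140.44 km
A–F: 140.24 km
A–G: 152.88 km
B–C: 131.36 km
B–D: 124.88 km
B–E: 68.24 km
B–F: 57.13 km
B–G: 52.81 km
C–D: 50.54 km
C–E: 128.83 km
C–F: 130.47 km
C–G: 144.70 km
D–E: 96.64 km
D–F: 102.30 km
D–G: 118.82 km
E–F: 11.84 km
E–G: 26.72 km
F–G: 16.95 km
Closest pair: E–F at 11.84 km.

E and F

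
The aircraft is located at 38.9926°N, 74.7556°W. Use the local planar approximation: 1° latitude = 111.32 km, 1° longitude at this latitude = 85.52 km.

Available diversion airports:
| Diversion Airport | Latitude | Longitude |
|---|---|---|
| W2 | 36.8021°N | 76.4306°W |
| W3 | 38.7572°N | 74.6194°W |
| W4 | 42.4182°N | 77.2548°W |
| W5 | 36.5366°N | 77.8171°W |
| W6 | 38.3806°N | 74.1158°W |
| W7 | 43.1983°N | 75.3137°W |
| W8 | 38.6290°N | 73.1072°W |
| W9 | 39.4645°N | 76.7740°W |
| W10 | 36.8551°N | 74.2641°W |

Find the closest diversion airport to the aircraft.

Distances from 38.9926°N, 74.7556°W:
W2: √((-2.1905·111.32)² + (-1.6750·85.52)²) = √(59461.096055 + 20519.416516) = 282.8083 km
W3: √((-0.2354·111.32)² + (0.1362·85.52)²) = √(686.687770 + 135.671804) = 28.6768 km
W4: √((3.4256·111.32)² + (-2.4992·85.52)²) = √(145418.511607 + 45681.189999) = 437.1495 km
W5: √((-2.4560·111.32)² + (-3.0615·85.52)²) = √(74748.609860 + 68549.440107) = 378.5473 km
W6: √((-0.6120·111.32)² + (0.6398·85.52)²) = √(4641.402583 + 2993.807389) = 87.3797 km
W7: √((4.2057·111.32)² + (-0.5581·85.52)²) = √(219191.130335 + 2278.029949) = 470.6051 km
W8: √((-0.3636·111.32)² + (1.6484·85.52)²) = √(1638.302690 + 19872.870207) = 146.6669 km
W9: √((0.4719·111.32)² + (-2.0184·85.52)²) = √(2759.601358 + 29795.443858) = 180.4302 km
W10: √((-2.1375·111.32)² + (0.4915·85.52)²) = √(56618.536862 + 1766.779814) = 241.6305 km
Minimum: W3 at 28.6768 km.

W3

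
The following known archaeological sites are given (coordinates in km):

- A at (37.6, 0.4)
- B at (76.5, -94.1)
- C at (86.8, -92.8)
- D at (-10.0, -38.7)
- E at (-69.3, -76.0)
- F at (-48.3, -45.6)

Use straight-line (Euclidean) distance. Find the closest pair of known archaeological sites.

Pairwise distances:
A–B: √((38.9)² + (-94.5)²) = √(1513.210 + 8930.250) = 102.2 km
A–C: √((49.2)² + (-93.2)²) = √(2420.640 + 8686.240) = 105.4 km
A–D: √((-47.6)² + (-39.1)²) = √(2265.760 + 1528.810) = 61.6 km
A–E: √((-106.9)² + (-76.4)²) = √(11427.610 + 5836.960) = 131.4 km
A–F: √((-85.9)² + (-46.0)²) = √(7378.810 + 2116.000) = 97.4 km
B–C: √((10.3)² + (1.3)²) = √(106.090 + 1.690) = 10.4 km
B–D: √((-86.5)² + (55.4)²) = √(7482.250 + 3069.160) = 102.7 km
B–E: √((-145.8)² + (18.1)²) = √(21257.640 + 327.610) = 146.9 km
B–F: √((-124.8)² + (48.5)²) = √(15575.040 + 2352.250) = 133.9 km
C–D: √((-96.8)² + (54.1)²) = √(9370.240 + 2926.810) = 110.9 km
C–E: √((-156.1)² + (16.8)²) = √(24367.210 + 282.240) = 157.0 km
C–F: √((-135.1)² + (47.2)²) = √(18252.010 + 2227.840) = 143.1 km
D–E: √((-59.3)² + (-37.3)²) = √(3516.490 + 1391.290) = 70.1 km
D–F: √((-38.3)² + (-6.9)²) = √(1466.890 + 47.610) = 38.9 km
E–F: √((21.0)² + (30.4)²) = √(441.000 + 924.160) = 36.9 km
Closest pair: B–C at 10.4 km.

B and C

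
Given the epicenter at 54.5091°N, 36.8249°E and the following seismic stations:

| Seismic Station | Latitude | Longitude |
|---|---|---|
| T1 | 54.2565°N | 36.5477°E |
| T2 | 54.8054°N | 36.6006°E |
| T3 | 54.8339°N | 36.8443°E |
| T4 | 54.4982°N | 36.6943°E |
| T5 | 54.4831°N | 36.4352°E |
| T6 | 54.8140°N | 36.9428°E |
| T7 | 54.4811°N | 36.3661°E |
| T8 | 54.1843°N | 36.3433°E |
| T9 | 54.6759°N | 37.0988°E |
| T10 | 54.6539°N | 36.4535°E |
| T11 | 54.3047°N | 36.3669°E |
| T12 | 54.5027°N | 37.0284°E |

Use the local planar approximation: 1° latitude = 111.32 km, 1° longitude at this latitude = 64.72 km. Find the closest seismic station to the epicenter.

Distances from 54.5091°N, 36.8249°E:
T1: √((-0.2526·111.32)² + (-0.2772·64.72)²) = √(790.702456 + 321.857378) = 33.3551 km
T2: √((0.2963·111.32)² + (-0.2243·64.72)²) = √(1087.951908 + 210.734463) = 36.0373 km
T3: √((0.3248·111.32)² + (0.0194·64.72)²) = √(1307.309558 + 1.576451) = 36.1785 km
T4: √((-0.0109·111.32)² + (-0.1306·64.72)²) = √(1.472310 + 71.443607) = 8.5391 km
T5: √((-0.0260·111.32)² + (-0.3897·64.72)²) = √(8.377088 + 636.118211) = 25.3869 km
T6: √((0.3049·111.32)² + (0.1179·64.72)²) = √(1152.023250 + 58.224347) = 34.7886 km
T7: √((-0.0280·111.32)² + (-0.4588·64.72)²) = √(9.715440 + 881.706080) = 29.8567 km
T8: √((-0.3248·111.32)² + (-0.4816·64.72)²) = √(1307.309558 + 971.516036) = 47.7370 km
T9: √((0.1668·111.32)² + (0.2739·64.72)²) = √(344.777160 + 314.239722) = 25.6713 km
T10: √((0.1448·111.32)² + (-0.3714·64.72)²) = √(259.826545 + 577.777754) = 28.9414 km
T11: √((-0.2044·111.32)² + (-0.4580·64.72)²) = √(517.735779 + 878.633936) = 37.3680 km
T12: √((-0.0064·111.32)² + (0.2035·64.72)²) = √(0.507582 + 173.462597) = 13.1898 km
Minimum: T4 at 8.5391 km.

T4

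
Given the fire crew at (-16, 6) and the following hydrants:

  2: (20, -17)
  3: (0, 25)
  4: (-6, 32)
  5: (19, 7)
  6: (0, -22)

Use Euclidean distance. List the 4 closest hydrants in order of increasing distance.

3, 4, 6, 5

Distances from (-16, 6):
2: √((36)² + (-23)²) = √(1296.000 + 529.000) = 42.7
3: √((16)² + (19)²) = √(256.000 + 361.000) = 24.8
4: √((10)² + (26)²) = √(100.000 + 676.000) = 27.9
5: √((35)² + (1)²) = √(1225.000 + 1.000) = 35.0
6: √((16)² + (-28)²) = √(256.000 + 784.000) = 32.2
Sorted: 3 (24.8) < 4 (27.9) < 6 (32.2) < 5 (35.0) < 2 (42.7)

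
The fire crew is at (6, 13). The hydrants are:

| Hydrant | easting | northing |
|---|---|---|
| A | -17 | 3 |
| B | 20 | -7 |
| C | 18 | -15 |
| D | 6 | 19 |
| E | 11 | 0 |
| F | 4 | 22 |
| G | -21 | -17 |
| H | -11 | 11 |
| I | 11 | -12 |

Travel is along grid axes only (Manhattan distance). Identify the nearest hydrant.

D

Distances from (6, 13):
A: |-23| + |-10| = 23 + 10 = 33
B: |14| + |-20| = 14 + 20 = 34
C: |12| + |-28| = 12 + 28 = 40
D: |0| + |6| = 0 + 6 = 6
E: |5| + |-13| = 5 + 13 = 18
F: |-2| + |9| = 2 + 9 = 11
G: |-27| + |-30| = 27 + 30 = 57
H: |-17| + |-2| = 17 + 2 = 19
I: |5| + |-25| = 5 + 25 = 30
Minimum: D at 6.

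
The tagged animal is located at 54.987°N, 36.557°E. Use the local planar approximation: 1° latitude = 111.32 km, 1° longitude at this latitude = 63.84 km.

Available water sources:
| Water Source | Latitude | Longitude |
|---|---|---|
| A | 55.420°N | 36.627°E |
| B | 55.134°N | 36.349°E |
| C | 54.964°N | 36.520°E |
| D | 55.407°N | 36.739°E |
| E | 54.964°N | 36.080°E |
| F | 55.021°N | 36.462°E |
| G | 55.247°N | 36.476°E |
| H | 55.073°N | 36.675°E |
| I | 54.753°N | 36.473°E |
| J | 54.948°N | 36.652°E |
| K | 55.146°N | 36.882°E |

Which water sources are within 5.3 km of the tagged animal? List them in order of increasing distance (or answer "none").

C

Distances from 54.987°N, 36.557°E:
A: √((0.433·111.32)² + (0.070·63.84)²) = √(2323.39039 + 19.97017) = 48.408 km
B: √((0.147·111.32)² + (-0.208·63.84)²) = √(267.78181 + 176.32440) = 21.074 km
C: √((-0.023·111.32)² + (-0.037·63.84)²) = √(6.55544 + 5.57942) = 3.484 km
D: √((0.420·111.32)² + (0.182·63.84)²) = √(2185.97392 + 134.99837) = 48.176 km
E: √((-0.023·111.32)² + (-0.477·63.84)²) = √(6.55544 + 927.30481) = 30.559 km
F: √((0.034·111.32)² + (-0.095·63.84)²) = √(14.32532 + 36.78180) = 7.149 km
G: √((0.260·111.32)² + (-0.081·63.84)²) = √(837.70883 + 26.73965) = 29.402 km
H: √((0.086·111.32)² + (0.118·63.84)²) = √(91.65229 + 56.74790) = 12.182 km
I: √((-0.234·111.32)² + (-0.084·63.84)²) = √(678.54415 + 28.75705) = 26.595 km
J: √((-0.039·111.32)² + (0.095·63.84)²) = √(18.84845 + 36.78180) = 7.459 km
K: √((0.159·111.32)² + (0.325·63.84)²) = √(313.28575 + 430.47950) = 27.272 km
Threshold 5.3 km: C (3.484 km) is within range.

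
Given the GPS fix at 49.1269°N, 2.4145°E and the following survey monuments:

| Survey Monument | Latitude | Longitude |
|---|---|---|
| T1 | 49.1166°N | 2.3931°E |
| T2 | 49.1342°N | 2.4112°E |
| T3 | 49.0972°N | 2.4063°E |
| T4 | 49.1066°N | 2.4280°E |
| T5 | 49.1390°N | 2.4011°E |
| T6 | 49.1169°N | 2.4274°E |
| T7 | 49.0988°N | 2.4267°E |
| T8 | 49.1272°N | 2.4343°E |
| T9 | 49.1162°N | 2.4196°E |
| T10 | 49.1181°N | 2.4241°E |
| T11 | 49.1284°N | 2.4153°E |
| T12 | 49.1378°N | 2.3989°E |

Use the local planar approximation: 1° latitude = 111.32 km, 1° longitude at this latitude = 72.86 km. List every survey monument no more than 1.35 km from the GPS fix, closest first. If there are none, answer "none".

Distances from 49.1269°N, 2.4145°E:
T1: 1.9354 km
T2: 0.8475 km
T3: 3.3598 km
T4: 2.4646 km
T5: 1.6636 km
T6: 1.4569 km
T7: 3.2519 km
T8: 1.4430 km
T9: 1.2477 km
T10: 1.2037 km
T11: 0.1769 km
T12: 1.6626 km
Threshold 1.35 km: T11 (0.1769 km), T2 (0.8475 km), T10 (1.2037 km), T9 (1.2477 km) are within range.

T11, T2, T10, T9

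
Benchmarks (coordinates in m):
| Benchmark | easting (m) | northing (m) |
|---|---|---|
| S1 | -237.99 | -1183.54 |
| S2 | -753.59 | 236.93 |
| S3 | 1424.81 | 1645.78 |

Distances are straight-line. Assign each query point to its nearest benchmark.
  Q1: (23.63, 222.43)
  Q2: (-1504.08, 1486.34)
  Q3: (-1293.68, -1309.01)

Q1 at (23.63, 222.43):
  S1: √((-261.62)² + (-1405.97)²) = √(68445.0244 + 1976751.6409) = 1430.10 m
  S2: √((-777.22)² + (14.50)²) = √(604070.9284 + 210.2500) = 777.36 m
  S3: √((1401.18)² + (1423.35)²) = √(1963305.3924 + 2025925.2225) = 1997.31 m
  → nearest: S2 (777.36 m)
Q2 at (-1504.08, 1486.34):
  S1: √((1266.09)² + (-2669.88)²) = √(1602983.8881 + 7128259.2144) = 2954.87 m
  S2: √((750.49)² + (-1249.41)²) = √(563235.2401 + 1561025.3481) = 1457.48 m
  S3: √((2928.89)² + (159.44)²) = √(8578396.6321 + 25421.1136) = 2933.23 m
  → nearest: S2 (1457.48 m)
Q3 at (-1293.68, -1309.01):
  S1: √((1055.69)² + (125.47)²) = √(1114481.3761 + 15742.7209) = 1063.12 m
  S2: √((540.09)² + (1545.94)²) = √(291697.2081 + 2389930.4836) = 1637.57 m
  S3: √((2718.49)² + (2954.79)²) = √(7390187.8801 + 8730783.9441) = 4015.09 m
  → nearest: S1 (1063.12 m)

Q1→S2; Q2→S2; Q3→S1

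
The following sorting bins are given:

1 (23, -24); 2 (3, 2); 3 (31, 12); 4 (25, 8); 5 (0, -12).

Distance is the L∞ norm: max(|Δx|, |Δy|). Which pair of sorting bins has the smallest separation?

3 and 4

Pairwise distances:
1–2: 26
1–3: 36
1–4: 32
1–5: 23
2–3: 28
2–4: 22
2–5: 14
3–4: 6
3–5: 31
4–5: 25
Closest pair: 3–4 at 6.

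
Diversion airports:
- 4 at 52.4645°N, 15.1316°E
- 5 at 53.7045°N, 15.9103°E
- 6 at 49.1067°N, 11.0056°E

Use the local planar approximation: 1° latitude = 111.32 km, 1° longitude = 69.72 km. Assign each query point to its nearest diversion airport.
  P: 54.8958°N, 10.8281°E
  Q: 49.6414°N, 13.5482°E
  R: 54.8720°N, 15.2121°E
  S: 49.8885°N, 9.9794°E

P→5; Q→6; R→5; S→6

P at 54.8958°N, 10.8281°E:
  4: 404.0751 km
  5: 378.3349 km
  6: 644.5614 km
  → nearest: 5 (378.3349 km)
Q at 49.6414°N, 13.5482°E:
  4: 333.0931 km
  5: 481.3528 km
  6: 186.9964 km
  → nearest: 6 (186.9964 km)
R at 54.8720°N, 15.2121°E:
  4: 268.0617 km
  5: 138.7832 km
  6: 705.6274 km
  → nearest: 5 (138.7832 km)
S at 49.8885°N, 9.9794°E:
  4: 459.6350 km
  5: 592.8210 km
  6: 112.6638 km
  → nearest: 6 (112.6638 km)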